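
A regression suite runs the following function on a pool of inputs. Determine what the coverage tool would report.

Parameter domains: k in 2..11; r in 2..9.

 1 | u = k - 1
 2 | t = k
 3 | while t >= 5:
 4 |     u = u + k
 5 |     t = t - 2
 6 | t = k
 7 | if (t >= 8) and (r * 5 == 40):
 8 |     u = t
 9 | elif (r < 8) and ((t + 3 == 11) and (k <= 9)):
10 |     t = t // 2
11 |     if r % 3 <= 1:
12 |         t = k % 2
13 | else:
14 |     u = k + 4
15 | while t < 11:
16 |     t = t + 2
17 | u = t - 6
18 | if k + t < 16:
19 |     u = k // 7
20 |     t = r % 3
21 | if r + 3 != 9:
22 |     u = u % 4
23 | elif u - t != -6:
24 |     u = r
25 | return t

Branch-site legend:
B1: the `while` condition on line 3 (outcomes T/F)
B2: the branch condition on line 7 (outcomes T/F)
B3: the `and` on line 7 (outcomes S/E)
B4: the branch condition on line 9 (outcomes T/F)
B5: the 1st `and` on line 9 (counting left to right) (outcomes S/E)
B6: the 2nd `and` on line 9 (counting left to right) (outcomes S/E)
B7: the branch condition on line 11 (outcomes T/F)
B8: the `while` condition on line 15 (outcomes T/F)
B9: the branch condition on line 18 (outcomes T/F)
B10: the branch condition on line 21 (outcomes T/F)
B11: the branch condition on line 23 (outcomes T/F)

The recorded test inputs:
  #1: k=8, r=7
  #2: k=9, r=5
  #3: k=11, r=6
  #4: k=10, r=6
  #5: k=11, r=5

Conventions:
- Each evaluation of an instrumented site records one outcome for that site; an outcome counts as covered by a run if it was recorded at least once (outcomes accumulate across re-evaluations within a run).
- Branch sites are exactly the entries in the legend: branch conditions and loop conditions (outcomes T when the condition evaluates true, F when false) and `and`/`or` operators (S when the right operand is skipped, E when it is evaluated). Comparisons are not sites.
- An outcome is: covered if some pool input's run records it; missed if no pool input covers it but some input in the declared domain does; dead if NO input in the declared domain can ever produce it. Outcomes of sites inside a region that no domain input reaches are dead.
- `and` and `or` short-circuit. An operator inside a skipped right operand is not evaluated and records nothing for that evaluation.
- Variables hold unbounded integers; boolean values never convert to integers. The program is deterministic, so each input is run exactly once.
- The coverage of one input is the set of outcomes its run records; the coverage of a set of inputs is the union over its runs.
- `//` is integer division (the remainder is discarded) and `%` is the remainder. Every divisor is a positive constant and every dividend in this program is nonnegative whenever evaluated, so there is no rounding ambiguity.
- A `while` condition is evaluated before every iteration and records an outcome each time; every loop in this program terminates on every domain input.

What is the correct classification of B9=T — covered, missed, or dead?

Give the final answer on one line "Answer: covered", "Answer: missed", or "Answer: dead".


no pool input records B9=T
but domain input (k=2, r=2) does record it -> reachable, so missed
Answer: missed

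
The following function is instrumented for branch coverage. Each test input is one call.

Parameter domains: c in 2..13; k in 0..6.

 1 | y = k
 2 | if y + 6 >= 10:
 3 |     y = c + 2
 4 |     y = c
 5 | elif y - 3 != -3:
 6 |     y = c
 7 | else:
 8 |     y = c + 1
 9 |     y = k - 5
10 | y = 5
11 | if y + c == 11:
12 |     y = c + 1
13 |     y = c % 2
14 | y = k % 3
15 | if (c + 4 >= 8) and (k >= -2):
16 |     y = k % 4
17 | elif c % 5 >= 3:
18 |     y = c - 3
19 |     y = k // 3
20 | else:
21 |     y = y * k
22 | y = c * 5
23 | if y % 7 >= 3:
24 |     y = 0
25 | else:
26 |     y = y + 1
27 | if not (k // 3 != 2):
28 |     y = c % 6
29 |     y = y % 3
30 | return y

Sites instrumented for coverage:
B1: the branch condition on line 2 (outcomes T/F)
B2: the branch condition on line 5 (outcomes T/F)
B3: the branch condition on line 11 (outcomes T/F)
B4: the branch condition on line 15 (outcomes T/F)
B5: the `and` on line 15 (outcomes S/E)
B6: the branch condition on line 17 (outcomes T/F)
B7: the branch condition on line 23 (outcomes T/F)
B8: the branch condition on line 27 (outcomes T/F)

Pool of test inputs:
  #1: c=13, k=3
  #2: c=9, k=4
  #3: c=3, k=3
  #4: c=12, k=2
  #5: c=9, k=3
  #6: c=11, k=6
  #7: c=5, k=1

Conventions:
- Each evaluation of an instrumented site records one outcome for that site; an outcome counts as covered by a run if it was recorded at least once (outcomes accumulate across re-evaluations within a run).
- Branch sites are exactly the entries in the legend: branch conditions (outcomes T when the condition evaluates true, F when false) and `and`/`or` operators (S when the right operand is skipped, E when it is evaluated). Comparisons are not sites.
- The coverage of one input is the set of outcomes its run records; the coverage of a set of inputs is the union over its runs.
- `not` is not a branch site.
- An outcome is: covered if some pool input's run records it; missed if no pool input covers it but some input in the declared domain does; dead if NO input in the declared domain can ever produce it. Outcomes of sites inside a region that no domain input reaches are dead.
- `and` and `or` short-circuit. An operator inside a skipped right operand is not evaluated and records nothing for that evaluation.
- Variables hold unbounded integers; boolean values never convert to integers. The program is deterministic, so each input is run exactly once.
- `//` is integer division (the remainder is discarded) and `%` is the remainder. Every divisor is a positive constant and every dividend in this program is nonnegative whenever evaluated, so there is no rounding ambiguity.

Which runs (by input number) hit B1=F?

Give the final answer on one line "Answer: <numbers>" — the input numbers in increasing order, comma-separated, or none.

input #1 (c=13, k=3): records B1=F
input #2 (c=9, k=4): does not record B1=F
input #3 (c=3, k=3): records B1=F
input #4 (c=12, k=2): records B1=F
input #5 (c=9, k=3): records B1=F
input #6 (c=11, k=6): does not record B1=F
input #7 (c=5, k=1): records B1=F

Answer: 1, 3, 4, 5, 7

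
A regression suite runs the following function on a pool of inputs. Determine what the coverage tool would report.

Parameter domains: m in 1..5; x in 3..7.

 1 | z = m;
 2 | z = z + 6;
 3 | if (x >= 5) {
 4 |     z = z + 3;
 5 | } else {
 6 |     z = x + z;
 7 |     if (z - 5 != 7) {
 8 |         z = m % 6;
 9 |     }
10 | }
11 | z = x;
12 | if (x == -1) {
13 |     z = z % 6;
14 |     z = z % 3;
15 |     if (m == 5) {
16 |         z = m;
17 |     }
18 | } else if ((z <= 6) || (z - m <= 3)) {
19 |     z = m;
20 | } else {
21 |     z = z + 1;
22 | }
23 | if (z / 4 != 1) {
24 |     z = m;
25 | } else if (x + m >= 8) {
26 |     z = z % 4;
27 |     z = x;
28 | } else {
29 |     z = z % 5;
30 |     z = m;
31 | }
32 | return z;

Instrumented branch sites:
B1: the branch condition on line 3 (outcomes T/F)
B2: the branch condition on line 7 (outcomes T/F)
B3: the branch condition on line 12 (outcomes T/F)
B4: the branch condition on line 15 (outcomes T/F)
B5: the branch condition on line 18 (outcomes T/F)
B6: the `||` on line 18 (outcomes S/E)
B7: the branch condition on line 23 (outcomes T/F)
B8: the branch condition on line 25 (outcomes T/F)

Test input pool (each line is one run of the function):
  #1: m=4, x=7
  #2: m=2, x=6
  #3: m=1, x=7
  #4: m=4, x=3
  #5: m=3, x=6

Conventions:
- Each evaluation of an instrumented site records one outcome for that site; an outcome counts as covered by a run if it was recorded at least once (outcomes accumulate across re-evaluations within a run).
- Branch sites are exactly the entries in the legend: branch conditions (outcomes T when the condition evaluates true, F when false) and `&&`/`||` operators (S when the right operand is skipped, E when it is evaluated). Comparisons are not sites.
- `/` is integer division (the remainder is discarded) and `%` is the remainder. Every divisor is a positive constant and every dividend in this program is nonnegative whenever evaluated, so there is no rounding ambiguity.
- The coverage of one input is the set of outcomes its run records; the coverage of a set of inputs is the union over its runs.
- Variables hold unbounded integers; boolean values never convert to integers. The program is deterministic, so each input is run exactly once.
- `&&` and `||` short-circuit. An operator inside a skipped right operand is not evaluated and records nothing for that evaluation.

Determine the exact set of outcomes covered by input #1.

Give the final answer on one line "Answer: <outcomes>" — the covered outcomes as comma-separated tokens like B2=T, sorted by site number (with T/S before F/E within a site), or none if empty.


Event log for input #1 (m=4, x=7):
  B1->T, B3->F, B6->E, B5->T, B7->F, B8->T
collecting distinct outcomes: B1=T, B3=F, B5=T, B6=E, B7=F, B8=T
Answer: B1=T, B3=F, B5=T, B6=E, B7=F, B8=T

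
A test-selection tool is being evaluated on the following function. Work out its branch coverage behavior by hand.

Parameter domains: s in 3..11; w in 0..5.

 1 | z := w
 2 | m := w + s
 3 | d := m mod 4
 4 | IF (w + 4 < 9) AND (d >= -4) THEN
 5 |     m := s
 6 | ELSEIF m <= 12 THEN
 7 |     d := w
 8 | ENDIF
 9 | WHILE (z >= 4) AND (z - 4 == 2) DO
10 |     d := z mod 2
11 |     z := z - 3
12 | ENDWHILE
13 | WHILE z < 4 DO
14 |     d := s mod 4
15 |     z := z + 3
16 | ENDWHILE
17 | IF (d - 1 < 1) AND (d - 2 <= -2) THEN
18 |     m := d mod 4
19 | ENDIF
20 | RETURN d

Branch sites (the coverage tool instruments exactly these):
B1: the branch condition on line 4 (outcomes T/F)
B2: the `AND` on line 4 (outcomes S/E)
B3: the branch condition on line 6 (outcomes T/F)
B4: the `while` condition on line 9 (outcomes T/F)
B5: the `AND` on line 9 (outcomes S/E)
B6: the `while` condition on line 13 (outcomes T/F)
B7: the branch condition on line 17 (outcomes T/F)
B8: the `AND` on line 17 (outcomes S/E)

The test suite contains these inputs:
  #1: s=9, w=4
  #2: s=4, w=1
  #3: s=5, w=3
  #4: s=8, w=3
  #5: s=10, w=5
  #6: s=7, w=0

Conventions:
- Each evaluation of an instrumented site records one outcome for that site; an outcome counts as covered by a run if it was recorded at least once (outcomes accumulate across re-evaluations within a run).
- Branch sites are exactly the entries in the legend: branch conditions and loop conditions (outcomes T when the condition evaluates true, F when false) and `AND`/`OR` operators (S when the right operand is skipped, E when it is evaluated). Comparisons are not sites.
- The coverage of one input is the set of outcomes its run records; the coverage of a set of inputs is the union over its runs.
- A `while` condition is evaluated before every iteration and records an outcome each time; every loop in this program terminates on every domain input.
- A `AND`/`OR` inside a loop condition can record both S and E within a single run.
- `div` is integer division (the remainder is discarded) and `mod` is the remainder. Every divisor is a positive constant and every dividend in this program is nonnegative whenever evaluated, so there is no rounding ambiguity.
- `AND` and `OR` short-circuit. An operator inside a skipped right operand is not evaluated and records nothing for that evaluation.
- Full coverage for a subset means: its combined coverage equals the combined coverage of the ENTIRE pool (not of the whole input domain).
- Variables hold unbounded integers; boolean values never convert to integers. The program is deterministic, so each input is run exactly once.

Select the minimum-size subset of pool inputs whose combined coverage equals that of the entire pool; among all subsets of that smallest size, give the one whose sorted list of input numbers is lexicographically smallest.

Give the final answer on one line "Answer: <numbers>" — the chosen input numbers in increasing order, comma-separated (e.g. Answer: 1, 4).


#1 (s=9, w=4) -> B2->E, B1->T, B5->E, B4->F, B6->F, B8->E, B7->F; covered: B1=T, B2=E, B4=F, B5=E, B6=F, B7=F, B8=E
#2 (s=4, w=1) -> B2->E, B1->T, B5->S, B4->F, B6->T, B6->F, B8->E, B7->T; covered: B1=T, B2=E, B4=F, B5=S, B6=T, B6=F, B7=T, B8=E
#3 (s=5, w=3) -> B2->E, B1->T, B5->S, B4->F, B6->T, B6->F, B8->E, B7->F; covered: B1=T, B2=E, B4=F, B5=S, B6=T, B6=F, B7=F, B8=E
#4 (s=8, w=3) -> B2->E, B1->T, B5->S, B4->F, B6->T, B6->F, B8->E, B7->T; covered: B1=T, B2=E, B4=F, B5=S, B6=T, B6=F, B7=T, B8=E
#5 (s=10, w=5) -> B2->S, B1->F, B3->F, B5->E, B4->F, B6->F, B8->S, B7->F; covered: B1=F, B2=S, B3=F, B4=F, B5=E, B6=F, B7=F, B8=S
#6 (s=7, w=0) -> B2->E, B1->T, B5->S, B4->F, B6->T, B6->T, B6->F, B8->S, B7->F; covered: B1=T, B2=E, B4=F, B5=S, B6=T, B6=F, B7=F, B8=S
pool-wide coverage (14 outcomes): B1=T, B1=F, B2=S, B2=E, B3=F, B4=F, B5=S, B5=E, B6=T, B6=F, B7=T, B7=F, B8=S, B8=E
no size-1 subset reaches all 14 outcomes (best union: 8/14)
at size 2, {2, 5} reaches all 14 outcomes; every lexicographically earlier size-2 subset fails
Answer: 2, 5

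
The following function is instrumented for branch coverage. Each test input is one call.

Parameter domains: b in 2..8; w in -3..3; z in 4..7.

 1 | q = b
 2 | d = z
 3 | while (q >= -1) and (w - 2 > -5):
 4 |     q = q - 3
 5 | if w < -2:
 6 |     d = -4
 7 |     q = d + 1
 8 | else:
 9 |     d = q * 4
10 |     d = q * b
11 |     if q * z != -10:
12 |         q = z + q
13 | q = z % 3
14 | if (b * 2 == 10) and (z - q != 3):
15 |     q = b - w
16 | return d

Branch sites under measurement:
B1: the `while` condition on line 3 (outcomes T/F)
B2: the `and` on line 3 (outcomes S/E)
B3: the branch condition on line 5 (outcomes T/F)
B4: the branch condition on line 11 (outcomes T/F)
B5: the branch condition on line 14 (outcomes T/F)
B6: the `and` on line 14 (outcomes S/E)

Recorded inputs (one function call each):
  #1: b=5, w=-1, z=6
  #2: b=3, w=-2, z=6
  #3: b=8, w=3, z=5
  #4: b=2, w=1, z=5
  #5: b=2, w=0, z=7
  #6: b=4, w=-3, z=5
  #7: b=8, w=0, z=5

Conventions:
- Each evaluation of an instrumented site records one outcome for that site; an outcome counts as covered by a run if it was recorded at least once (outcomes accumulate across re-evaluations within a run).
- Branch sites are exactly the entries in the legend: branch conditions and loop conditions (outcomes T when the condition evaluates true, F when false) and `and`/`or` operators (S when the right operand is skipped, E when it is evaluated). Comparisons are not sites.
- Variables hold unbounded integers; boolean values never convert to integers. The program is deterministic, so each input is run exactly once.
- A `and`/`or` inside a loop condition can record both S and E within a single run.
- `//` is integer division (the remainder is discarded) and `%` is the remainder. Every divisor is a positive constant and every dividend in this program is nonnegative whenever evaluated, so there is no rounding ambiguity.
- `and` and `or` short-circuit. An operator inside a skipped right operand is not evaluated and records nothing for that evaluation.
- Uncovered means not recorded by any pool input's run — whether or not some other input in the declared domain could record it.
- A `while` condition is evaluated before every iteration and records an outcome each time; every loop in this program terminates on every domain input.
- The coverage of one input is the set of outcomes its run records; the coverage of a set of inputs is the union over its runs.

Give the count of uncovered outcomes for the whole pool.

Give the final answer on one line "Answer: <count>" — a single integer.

#1 (b=5, w=-1, z=6) -> B2->E, B1->T, B2->E, B1->T, B2->E, B1->T, B2->S, B1->F, B3->F, B4->T, B6->E, B5->T; covered: B1=T, B1=F, B2=S, B2=E, B3=F, B4=T, B5=T, B6=E
#2 (b=3, w=-2, z=6) -> B2->E, B1->T, B2->E, B1->T, B2->S, B1->F, B3->F, B4->T, B6->S, B5->F; covered: B1=T, B1=F, B2=S, B2=E, B3=F, B4=T, B5=F, B6=S
#3 (b=8, w=3, z=5) -> B2->E, B1->T, B2->E, B1->T, B2->E, B1->T, B2->E, B1->T, B2->S, B1->F, B3->F, B4->T, B6->S, B5->F; covered: B1=T, B1=F, B2=S, B2=E, B3=F, B4=T, B5=F, B6=S
#4 (b=2, w=1, z=5) -> B2->E, B1->T, B2->E, B1->T, B2->S, B1->F, B3->F, B4->T, B6->S, B5->F; covered: B1=T, B1=F, B2=S, B2=E, B3=F, B4=T, B5=F, B6=S
#5 (b=2, w=0, z=7) -> B2->E, B1->T, B2->E, B1->T, B2->S, B1->F, B3->F, B4->T, B6->S, B5->F; covered: B1=T, B1=F, B2=S, B2=E, B3=F, B4=T, B5=F, B6=S
#6 (b=4, w=-3, z=5) -> B2->E, B1->F, B3->T, B6->S, B5->F; covered: B1=F, B2=E, B3=T, B5=F, B6=S
#7 (b=8, w=0, z=5) -> B2->E, B1->T, B2->E, B1->T, B2->E, B1->T, B2->E, B1->T, B2->S, B1->F, B3->F, B4->T, B6->S, B5->F; covered: B1=T, B1=F, B2=S, B2=E, B3=F, B4=T, B5=F, B6=S
union over the pool: B1=T, B1=F, B2=S, B2=E, B3=T, B3=F, B4=T, B5=T, B5=F, B6=S, B6=E
uncovered (1 of 12): B4=F

Answer: 1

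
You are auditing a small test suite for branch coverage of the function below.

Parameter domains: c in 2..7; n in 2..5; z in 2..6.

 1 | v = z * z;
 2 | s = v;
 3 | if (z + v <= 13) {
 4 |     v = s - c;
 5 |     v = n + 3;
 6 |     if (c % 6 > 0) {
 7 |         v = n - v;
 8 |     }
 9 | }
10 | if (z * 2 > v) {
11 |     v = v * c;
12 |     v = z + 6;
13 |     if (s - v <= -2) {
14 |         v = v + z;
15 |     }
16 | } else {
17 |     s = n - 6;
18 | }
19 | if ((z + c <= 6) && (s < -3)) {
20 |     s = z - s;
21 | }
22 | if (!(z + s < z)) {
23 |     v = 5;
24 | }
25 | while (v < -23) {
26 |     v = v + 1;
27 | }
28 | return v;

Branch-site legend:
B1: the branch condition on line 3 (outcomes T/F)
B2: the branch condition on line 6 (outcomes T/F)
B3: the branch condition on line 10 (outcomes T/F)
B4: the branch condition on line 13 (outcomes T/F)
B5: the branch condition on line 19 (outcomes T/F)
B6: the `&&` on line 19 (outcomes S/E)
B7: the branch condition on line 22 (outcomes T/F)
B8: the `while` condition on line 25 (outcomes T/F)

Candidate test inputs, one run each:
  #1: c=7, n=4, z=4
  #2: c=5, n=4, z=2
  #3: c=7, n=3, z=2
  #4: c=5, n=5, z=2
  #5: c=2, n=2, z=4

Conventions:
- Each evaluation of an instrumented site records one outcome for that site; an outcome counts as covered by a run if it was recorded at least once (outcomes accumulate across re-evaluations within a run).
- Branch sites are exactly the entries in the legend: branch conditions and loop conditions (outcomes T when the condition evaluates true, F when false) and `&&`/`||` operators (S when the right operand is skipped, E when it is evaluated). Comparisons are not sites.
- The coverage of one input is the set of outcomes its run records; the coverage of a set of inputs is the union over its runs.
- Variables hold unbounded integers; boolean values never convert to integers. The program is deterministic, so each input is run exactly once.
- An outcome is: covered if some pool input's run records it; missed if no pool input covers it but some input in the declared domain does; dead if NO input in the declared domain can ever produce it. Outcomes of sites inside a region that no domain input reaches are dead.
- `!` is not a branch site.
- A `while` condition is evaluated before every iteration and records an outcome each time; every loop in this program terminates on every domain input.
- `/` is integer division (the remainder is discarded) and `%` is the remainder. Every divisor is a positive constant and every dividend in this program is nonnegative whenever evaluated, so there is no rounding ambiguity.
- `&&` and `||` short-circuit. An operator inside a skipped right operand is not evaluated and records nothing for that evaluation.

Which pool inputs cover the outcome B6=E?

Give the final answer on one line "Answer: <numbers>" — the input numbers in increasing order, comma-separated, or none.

input #1 (c=7, n=4, z=4): misses B6=E
input #2 (c=5, n=4, z=2): misses B6=E
input #3 (c=7, n=3, z=2): misses B6=E
input #4 (c=5, n=5, z=2): misses B6=E
input #5 (c=2, n=2, z=4): covers B6=E

Answer: 5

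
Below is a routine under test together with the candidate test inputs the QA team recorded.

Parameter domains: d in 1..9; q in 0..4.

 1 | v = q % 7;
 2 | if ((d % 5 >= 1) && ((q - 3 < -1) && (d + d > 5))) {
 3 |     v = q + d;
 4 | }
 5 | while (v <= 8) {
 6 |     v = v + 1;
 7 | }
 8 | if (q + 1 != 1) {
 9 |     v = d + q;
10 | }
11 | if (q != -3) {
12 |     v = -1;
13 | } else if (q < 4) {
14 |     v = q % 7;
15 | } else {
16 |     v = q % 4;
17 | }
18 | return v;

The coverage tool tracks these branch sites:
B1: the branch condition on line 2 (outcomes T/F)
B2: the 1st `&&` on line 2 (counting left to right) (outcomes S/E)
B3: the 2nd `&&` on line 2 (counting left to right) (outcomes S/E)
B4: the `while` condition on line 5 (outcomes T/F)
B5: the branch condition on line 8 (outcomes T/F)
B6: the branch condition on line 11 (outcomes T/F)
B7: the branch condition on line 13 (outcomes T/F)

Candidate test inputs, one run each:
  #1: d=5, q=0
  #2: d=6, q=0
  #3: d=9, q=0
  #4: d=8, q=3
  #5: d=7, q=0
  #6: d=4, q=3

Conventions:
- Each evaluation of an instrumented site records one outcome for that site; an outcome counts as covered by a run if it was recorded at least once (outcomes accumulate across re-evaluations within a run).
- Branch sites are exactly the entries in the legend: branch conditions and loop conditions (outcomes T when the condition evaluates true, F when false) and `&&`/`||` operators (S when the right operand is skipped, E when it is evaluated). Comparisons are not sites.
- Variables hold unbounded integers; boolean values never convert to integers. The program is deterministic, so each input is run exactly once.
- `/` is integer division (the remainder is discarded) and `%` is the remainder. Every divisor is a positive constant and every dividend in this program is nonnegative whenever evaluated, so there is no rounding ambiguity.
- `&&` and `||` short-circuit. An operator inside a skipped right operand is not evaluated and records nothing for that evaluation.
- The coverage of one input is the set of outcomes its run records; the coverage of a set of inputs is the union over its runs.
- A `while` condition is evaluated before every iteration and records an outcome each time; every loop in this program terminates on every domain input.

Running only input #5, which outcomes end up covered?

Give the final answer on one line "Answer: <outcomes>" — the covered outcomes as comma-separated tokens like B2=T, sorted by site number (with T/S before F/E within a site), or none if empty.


Tracing the run of input #5 (d=7, q=0):
  B2->E, B3->E, B1->T, B4->T, B4->T, B4->F, B5->F, B6->T
distinct outcomes covered: B1=T, B2=E, B3=E, B4=T, B4=F, B5=F, B6=T
Answer: B1=T, B2=E, B3=E, B4=T, B4=F, B5=F, B6=T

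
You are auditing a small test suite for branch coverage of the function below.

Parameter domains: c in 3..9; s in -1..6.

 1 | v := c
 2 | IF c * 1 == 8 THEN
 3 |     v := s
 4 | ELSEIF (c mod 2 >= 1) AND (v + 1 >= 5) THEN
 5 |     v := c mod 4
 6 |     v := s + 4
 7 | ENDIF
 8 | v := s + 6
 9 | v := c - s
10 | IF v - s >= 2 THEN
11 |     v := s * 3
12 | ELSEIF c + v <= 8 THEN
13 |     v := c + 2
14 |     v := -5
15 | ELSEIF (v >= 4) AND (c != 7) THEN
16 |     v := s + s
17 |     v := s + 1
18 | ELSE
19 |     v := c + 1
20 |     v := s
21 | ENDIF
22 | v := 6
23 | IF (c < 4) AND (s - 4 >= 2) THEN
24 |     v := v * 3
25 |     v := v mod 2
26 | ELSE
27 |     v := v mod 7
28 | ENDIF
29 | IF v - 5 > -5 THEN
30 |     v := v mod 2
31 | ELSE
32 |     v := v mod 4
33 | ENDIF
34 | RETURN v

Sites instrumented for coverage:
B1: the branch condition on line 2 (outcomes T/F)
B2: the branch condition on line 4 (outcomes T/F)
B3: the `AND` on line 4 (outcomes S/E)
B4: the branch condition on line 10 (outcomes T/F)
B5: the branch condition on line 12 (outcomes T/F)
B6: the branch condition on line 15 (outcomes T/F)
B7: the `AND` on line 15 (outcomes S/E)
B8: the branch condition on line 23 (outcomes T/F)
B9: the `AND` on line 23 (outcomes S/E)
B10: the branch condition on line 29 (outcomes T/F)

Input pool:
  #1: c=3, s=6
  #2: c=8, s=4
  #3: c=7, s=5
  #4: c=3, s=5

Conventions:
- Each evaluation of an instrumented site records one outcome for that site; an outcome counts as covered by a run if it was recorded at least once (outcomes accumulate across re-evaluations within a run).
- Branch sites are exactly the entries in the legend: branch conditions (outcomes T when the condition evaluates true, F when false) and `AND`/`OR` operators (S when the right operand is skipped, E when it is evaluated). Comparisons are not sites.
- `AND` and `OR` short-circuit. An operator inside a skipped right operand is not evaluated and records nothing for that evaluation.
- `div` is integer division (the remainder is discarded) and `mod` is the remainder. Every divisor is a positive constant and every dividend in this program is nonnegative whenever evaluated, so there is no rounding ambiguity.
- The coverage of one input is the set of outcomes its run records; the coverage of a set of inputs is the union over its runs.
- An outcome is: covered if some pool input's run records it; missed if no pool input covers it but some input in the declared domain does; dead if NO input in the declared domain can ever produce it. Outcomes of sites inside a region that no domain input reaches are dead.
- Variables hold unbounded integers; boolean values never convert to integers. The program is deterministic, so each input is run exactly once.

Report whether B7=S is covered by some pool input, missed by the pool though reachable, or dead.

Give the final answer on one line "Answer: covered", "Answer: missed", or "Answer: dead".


B7=S is recorded by pool input(s) 3 -> covered
Answer: covered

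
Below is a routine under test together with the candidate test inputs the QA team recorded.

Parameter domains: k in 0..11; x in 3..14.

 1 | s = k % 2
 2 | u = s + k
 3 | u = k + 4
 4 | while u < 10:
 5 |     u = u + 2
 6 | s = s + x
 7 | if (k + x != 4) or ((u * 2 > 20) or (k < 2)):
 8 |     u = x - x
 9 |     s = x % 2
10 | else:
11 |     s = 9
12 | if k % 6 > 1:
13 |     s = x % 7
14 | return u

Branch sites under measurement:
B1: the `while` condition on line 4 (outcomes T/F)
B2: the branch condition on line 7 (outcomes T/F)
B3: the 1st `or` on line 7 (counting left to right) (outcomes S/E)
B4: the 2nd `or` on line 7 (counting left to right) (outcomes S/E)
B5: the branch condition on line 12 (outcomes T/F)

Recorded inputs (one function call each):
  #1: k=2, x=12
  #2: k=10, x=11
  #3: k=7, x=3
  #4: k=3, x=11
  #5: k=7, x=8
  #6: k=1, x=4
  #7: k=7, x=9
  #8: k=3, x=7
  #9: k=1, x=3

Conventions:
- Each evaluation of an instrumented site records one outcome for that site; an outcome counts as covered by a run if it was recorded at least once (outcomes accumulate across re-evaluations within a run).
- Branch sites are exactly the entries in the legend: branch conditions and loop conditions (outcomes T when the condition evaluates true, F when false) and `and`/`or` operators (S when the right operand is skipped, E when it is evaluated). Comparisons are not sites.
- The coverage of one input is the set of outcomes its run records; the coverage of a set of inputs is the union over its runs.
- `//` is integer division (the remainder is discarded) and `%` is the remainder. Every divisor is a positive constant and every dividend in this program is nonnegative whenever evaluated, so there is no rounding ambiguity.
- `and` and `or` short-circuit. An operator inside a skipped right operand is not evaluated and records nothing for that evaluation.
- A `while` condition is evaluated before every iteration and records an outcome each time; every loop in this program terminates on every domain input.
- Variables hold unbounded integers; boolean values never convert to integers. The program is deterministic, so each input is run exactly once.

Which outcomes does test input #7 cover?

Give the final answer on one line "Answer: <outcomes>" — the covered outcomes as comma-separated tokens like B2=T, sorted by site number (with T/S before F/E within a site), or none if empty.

Tracing the run of input #7 (k=7, x=9):
  B1->F, B3->S, B2->T, B5->F
as a set, this run covers: B1=F, B2=T, B3=S, B5=F

Answer: B1=F, B2=T, B3=S, B5=F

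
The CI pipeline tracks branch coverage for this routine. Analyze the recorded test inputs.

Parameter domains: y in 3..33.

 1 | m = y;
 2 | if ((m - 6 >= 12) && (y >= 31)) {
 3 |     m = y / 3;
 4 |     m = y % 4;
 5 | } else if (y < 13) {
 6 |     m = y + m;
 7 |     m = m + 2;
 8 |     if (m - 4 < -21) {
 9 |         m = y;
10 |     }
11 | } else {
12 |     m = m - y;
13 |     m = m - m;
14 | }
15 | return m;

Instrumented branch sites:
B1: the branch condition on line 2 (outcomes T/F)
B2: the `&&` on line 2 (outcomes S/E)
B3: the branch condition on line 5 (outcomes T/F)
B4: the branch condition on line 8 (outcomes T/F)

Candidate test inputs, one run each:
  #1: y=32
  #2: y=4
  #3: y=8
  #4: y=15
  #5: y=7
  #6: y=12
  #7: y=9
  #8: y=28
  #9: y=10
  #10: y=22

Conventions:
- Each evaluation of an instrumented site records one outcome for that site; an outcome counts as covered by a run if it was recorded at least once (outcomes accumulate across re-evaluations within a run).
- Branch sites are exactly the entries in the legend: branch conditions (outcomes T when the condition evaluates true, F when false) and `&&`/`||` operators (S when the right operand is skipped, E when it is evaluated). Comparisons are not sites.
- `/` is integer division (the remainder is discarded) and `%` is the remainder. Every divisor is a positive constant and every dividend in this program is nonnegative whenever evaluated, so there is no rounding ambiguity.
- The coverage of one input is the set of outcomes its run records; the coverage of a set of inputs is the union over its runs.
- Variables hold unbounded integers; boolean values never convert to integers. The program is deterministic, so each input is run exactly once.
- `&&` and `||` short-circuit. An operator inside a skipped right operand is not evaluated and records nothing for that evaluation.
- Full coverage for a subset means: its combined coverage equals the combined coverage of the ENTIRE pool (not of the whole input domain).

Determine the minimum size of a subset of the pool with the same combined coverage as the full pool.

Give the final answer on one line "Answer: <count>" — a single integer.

test 1 (y=32) hits B1=T, B2=E
test 2 (y=4) hits B1=F, B2=S, B3=T, B4=F
test 3 (y=8) hits B1=F, B2=S, B3=T, B4=F
test 4 (y=15) hits B1=F, B2=S, B3=F
test 5 (y=7) hits B1=F, B2=S, B3=T, B4=F
test 6 (y=12) hits B1=F, B2=S, B3=T, B4=F
test 7 (y=9) hits B1=F, B2=S, B3=T, B4=F
test 8 (y=28) hits B1=F, B2=E, B3=F
test 9 (y=10) hits B1=F, B2=S, B3=T, B4=F
test 10 (y=22) hits B1=F, B2=E, B3=F
together the pool reaches 7 outcomes: B1=T, B1=F, B2=S, B2=E, B3=T, B3=F, B4=F
every size-1 subset falls short of the 7 outcomes (best: 4/7)
every size-2 subset falls short of the 7 outcomes (best: 6/7)
the canonical winner is {1, 2, 4}: size 3, full 7-outcome coverage, earliest index list among size-3 covers

Answer: 3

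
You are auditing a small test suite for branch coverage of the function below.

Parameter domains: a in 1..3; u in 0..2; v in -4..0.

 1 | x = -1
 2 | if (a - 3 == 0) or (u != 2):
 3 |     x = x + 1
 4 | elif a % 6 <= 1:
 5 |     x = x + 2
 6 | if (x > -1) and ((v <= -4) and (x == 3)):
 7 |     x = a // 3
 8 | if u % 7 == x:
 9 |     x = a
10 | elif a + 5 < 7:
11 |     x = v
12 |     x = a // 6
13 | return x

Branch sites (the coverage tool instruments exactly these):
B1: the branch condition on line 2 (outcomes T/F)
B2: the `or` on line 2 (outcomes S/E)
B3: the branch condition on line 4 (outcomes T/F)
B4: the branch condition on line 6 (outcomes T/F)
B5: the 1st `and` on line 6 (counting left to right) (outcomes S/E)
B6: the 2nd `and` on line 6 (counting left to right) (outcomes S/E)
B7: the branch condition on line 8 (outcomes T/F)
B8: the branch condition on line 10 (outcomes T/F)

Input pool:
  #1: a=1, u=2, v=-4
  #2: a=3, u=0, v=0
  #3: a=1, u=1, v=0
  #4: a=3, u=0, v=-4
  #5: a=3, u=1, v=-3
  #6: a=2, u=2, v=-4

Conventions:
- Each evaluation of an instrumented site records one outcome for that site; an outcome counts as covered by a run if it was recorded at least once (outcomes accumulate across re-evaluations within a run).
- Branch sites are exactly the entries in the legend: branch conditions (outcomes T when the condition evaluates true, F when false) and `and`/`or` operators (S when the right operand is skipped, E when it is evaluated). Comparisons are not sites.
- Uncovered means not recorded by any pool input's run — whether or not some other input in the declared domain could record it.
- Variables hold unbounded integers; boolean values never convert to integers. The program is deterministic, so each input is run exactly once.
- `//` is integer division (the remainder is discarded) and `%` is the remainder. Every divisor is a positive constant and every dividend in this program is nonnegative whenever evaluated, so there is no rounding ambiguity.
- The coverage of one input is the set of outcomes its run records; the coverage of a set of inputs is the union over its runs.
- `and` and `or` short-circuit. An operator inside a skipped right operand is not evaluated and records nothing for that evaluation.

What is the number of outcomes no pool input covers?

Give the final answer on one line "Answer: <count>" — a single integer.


input #1, a=1, u=2, v=-4: events B2->E, B1->F, B3->T, B5->E, B6->E, B4->F, B7->F, B8->T; outcomes B1=F, B2=E, B3=T, B4=F, B5=E, B6=E, B7=F, B8=T
input #2, a=3, u=0, v=0: events B2->S, B1->T, B5->E, B6->S, B4->F, B7->T; outcomes B1=T, B2=S, B4=F, B5=E, B6=S, B7=T
input #3, a=1, u=1, v=0: events B2->E, B1->T, B5->E, B6->S, B4->F, B7->F, B8->T; outcomes B1=T, B2=E, B4=F, B5=E, B6=S, B7=F, B8=T
input #4, a=3, u=0, v=-4: events B2->S, B1->T, B5->E, B6->E, B4->F, B7->T; outcomes B1=T, B2=S, B4=F, B5=E, B6=E, B7=T
input #5, a=3, u=1, v=-3: events B2->S, B1->T, B5->E, B6->S, B4->F, B7->F, B8->F; outcomes B1=T, B2=S, B4=F, B5=E, B6=S, B7=F, B8=F
input #6, a=2, u=2, v=-4: events B2->E, B1->F, B3->F, B5->S, B4->F, B7->F, B8->F; outcomes B1=F, B2=E, B3=F, B4=F, B5=S, B7=F, B8=F
union over the pool: B1=T, B1=F, B2=S, B2=E, B3=T, B3=F, B4=F, B5=S, B5=E, B6=S, B6=E, B7=T, B7=F, B8=T, B8=F
uncovered (1 of 16): B4=T
Answer: 1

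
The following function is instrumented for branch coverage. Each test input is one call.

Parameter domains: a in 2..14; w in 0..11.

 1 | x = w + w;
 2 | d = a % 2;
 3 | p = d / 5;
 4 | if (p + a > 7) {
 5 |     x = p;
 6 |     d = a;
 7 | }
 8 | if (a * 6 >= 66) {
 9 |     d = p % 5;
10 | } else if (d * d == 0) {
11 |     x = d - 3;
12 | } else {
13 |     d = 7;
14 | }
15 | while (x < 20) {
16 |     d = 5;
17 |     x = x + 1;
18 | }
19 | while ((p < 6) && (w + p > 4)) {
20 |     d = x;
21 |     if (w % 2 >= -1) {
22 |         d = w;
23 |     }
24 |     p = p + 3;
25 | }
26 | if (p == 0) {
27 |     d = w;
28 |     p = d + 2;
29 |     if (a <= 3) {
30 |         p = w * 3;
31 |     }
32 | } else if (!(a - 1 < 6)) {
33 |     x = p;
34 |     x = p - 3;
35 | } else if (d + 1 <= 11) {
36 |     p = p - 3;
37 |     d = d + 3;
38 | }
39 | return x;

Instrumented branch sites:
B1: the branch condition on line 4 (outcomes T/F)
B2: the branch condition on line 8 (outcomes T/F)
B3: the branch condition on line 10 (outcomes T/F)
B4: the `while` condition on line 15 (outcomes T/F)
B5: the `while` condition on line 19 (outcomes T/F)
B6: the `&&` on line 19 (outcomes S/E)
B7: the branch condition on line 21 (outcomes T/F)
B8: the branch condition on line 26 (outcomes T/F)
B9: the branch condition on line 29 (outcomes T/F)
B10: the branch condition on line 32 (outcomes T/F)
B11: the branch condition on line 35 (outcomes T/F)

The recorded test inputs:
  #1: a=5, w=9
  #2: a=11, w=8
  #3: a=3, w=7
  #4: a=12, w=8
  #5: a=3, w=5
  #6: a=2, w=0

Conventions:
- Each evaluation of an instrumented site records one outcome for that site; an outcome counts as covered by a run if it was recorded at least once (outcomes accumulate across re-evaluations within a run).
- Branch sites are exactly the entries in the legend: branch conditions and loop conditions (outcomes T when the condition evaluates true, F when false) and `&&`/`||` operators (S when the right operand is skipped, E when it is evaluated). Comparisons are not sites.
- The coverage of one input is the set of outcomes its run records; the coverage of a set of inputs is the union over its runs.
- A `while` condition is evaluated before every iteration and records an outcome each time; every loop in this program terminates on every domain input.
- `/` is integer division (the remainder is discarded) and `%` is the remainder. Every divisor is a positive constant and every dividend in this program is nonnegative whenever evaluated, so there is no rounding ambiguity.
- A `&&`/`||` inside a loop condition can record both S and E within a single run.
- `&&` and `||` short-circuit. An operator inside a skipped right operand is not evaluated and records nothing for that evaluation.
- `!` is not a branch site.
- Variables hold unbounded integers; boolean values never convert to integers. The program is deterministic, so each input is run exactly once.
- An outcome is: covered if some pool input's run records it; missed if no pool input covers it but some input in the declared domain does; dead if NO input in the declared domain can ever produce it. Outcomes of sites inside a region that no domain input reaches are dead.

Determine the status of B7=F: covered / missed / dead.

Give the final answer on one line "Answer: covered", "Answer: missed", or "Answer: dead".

no pool input records B7=F
checking all 156 inputs in the declared domain: B7=F is never recorded -> dead

Answer: dead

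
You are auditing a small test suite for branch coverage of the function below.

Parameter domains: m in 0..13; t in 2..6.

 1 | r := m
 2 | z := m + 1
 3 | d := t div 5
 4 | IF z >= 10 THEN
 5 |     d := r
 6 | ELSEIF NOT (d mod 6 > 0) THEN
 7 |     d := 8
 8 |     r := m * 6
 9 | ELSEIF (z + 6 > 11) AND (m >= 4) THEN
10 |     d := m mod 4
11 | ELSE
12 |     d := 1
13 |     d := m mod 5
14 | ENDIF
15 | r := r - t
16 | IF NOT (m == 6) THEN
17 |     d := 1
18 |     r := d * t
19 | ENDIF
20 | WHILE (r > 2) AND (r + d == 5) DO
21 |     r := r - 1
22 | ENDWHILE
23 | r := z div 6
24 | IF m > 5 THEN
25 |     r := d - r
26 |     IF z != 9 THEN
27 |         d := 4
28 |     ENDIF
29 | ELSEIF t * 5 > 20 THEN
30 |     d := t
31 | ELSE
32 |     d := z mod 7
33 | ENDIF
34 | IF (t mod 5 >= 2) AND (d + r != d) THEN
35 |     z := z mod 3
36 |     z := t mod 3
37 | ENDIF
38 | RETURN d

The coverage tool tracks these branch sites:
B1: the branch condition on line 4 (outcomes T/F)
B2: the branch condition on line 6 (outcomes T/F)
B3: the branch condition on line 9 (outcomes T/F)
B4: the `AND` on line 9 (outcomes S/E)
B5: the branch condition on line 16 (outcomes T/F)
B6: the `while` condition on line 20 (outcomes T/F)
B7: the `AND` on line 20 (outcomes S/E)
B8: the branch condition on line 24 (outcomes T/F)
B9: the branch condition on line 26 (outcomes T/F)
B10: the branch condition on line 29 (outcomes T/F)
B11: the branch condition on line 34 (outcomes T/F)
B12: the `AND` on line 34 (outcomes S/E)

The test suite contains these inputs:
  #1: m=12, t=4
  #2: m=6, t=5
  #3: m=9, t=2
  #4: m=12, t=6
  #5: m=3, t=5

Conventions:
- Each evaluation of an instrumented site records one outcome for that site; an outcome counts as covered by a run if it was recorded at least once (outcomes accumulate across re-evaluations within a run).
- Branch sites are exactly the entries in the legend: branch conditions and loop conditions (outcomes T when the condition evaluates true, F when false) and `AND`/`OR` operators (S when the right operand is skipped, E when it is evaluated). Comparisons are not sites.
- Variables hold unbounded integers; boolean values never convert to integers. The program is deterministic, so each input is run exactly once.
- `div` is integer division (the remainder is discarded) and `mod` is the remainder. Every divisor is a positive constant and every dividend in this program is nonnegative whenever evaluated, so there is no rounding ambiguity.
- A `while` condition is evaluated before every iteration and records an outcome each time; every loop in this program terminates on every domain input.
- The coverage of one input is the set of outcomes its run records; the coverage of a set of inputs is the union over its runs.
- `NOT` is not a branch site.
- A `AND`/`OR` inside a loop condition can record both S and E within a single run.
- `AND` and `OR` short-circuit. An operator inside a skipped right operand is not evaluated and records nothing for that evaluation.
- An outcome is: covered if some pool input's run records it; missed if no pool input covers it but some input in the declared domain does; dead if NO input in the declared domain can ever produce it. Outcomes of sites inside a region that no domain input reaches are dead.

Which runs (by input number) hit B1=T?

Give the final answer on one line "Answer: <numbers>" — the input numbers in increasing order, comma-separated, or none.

input #1 (m=12, t=4): covers B1=T
input #2 (m=6, t=5): misses B1=T
input #3 (m=9, t=2): covers B1=T
input #4 (m=12, t=6): covers B1=T
input #5 (m=3, t=5): misses B1=T

Answer: 1, 3, 4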